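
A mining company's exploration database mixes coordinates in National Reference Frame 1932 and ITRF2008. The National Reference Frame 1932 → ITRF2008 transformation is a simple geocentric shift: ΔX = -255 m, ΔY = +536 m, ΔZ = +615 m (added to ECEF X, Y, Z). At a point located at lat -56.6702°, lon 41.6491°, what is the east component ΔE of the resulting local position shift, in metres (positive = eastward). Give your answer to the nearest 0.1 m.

ΔE = 570.0 m

The local east axis at (φ, λ) is (−sin λ, cos λ, 0), so ΔE = −sin(41.6491°)·(-255) + cos(41.6491°)·536 = 569.98 m.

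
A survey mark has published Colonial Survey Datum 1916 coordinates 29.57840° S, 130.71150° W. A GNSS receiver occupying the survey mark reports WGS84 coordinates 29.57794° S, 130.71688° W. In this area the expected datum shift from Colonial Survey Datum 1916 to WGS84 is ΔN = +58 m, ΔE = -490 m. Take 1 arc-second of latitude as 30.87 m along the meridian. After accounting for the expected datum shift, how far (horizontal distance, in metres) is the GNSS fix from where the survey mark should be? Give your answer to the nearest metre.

31 m

Observed coordinate differences: Δφ = +0.00046°, Δλ = -0.00538°.
Converting to metres (1° lat = 111132 m, cos φ = 0.869681): observed ΔN = 51.1 m, observed ΔE = -520.0 m.
Subtracting the expected shift leaves a residual of 51.1 − (58) = -6.9 m north and -520.0 − (-490) = -30.0 m east.
Residual distance = √((-6.9)² + (-30.0)²) = 30.8 m.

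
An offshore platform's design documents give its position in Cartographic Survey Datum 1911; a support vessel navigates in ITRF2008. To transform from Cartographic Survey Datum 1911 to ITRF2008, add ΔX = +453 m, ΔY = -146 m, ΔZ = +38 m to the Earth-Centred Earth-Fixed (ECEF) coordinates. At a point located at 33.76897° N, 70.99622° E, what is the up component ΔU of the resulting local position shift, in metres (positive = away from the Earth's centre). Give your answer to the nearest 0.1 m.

The local up (radial) axis is (cos φ cos λ, cos φ sin λ, sin φ), giving ΔU = 122.623 − 114.753 + 21.122 = 28.99 m.

ΔU = 29.0 m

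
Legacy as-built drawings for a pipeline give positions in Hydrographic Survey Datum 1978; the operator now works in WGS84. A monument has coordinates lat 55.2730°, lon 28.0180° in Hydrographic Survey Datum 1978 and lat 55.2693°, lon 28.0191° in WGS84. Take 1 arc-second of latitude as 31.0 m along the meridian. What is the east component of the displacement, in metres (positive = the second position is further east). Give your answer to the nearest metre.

ΔE = 70 m

Δφ = 55.2693° − 55.2730° = -0.0037°; Δλ = 28.0191° − 28.0180° = +0.0011°.
1° of latitude = 3600 × 31.00 = 111600 m.
ΔN = Δφ × 111600 = -412.9 m; ΔE = Δλ × 111600 × cos(55.2730°) = +0.0011 × 111600 × 0.569667 = 69.9 m.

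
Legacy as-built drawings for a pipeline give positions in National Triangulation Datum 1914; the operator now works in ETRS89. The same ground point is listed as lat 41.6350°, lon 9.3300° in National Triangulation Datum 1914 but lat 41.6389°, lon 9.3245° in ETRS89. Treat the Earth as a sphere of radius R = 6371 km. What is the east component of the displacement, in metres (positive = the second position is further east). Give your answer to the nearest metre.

Δφ = 41.6389° − 41.6350° = +0.0039°; Δλ = 9.3245° − 9.3300° = -0.0055°.
1° along a meridian = πR/180 = 111195 m.
ΔN = Δφ × 111195 = 433.7 m; ΔE = Δλ × 111195 × cos(41.6350°) = -0.0055 × 111195 × 0.747392 = -457.1 m.

ΔE = -457 m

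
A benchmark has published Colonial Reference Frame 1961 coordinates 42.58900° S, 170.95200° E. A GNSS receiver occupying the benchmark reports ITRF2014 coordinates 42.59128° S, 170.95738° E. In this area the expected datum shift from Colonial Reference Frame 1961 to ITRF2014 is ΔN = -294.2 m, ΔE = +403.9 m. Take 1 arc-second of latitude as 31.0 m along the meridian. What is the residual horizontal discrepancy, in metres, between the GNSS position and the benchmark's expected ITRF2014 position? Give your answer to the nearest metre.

Observed coordinate differences: Δφ = -0.00228°, Δλ = +0.00538°.
Converting to metres (1° lat = 111600 m, cos φ = 0.736227): observed ΔN = -254.4 m, observed ΔE = 442.0 m.
Subtracting the expected shift leaves a residual of -254.4 − (-294.2) = 39.8 m north and 442.0 − (403.9) = 38.1 m east.
Residual distance = √(39.8² + 38.1²) = 55.1 m.

55 m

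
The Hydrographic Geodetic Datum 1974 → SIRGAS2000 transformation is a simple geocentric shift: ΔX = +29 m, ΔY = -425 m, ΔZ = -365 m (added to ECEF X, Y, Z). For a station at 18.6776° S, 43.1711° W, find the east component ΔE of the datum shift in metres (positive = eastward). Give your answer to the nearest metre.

The local east axis at (φ, λ) is (−sin λ, cos λ, 0), so ΔE = −sin(-43.1711°)·29 + cos(-43.1711°)·(-425) = -290.12 m.

ΔE = -290 m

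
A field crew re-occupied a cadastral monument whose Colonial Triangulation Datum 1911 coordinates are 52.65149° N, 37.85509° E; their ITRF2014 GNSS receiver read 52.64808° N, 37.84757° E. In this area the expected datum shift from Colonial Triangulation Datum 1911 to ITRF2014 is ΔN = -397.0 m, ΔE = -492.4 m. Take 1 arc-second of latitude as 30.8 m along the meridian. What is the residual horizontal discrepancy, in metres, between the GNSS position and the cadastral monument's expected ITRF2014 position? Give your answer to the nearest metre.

Observed coordinate differences: Δφ = -0.00341°, Δλ = -0.00752°.
Converting to metres (1° lat = 110880 m, cos φ = 0.606662): observed ΔN = -378.1 m, observed ΔE = -505.8 m.
Subtracting the expected shift leaves a residual of -378.1 − (-397.0) = 18.9 m north and -505.8 − (-492.4) = -13.4 m east.
Residual distance = √(18.9² + (-13.4)²) = 23.2 m.

23 m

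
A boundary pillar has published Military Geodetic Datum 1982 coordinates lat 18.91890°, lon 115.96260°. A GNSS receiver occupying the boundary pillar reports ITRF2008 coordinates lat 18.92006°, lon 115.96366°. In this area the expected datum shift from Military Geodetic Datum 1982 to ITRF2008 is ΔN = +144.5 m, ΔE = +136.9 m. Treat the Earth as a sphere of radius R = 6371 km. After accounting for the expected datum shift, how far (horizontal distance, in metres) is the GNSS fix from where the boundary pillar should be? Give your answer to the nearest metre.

Observed coordinate differences: Δφ = +0.00116°, Δλ = +0.00106°.
Converting to metres (1° lat = 111195 m, cos φ = 0.945978): observed ΔN = 129.0 m, observed ΔE = 111.5 m.
Subtracting the expected shift leaves a residual of 129.0 − (144.5) = -15.5 m north and 111.5 − (136.9) = -25.4 m east.
Residual distance = √((-15.5)² + (-25.4)²) = 29.8 m.

30 m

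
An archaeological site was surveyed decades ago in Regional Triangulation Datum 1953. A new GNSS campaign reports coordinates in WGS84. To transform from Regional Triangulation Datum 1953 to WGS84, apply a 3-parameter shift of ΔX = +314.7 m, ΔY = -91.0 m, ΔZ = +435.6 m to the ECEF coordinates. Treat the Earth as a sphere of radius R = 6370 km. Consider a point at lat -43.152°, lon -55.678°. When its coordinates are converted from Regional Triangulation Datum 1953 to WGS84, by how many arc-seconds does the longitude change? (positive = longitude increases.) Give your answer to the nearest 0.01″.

Δλ = 9.26″

sin φ = -0.683936, cos φ = 0.729542, sin λ = -0.825882, cos λ = 0.563843.
East component: ΔE = −sin λ·ΔX + cos λ·ΔY = −(-0.825882)(314.7) + (0.563843)(-91.0) = 208.60 m.
1° of latitude spans πR/180 = 111177 m; at latitude φ, 1° of longitude spans that × cos φ = 81108.6 m, so Δλ = 208.60 / 81108.6 × 3600 = 9.258″.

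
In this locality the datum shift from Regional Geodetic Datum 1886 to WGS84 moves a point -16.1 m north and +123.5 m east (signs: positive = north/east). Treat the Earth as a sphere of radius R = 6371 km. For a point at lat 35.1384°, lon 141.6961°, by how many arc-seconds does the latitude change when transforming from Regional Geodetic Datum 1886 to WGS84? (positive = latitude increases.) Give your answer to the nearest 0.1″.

Δφ = -0.5″

On a sphere of radius R, 1 rad of latitude = R, so Δφ = ΔN / R = -16.1 / 6371000 = -2.5271e-06 rad = -0.521″.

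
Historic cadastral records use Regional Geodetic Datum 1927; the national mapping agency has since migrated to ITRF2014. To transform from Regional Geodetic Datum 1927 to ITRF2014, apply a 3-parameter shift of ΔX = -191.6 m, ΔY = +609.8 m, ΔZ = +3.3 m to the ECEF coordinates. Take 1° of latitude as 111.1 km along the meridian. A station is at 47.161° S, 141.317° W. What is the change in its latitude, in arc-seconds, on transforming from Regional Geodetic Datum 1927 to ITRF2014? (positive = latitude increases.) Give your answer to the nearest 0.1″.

sin φ = -0.733267, cos φ = 0.679941, sin λ = -0.625011, cos λ = -0.780616.
North component: ΔN = −sin φ cos λ·ΔX − sin φ sin λ·ΔY + cos φ·ΔZ = −(-0.733267)(-0.780616)(-191.6) − (-0.733267)(-0.625011)(609.8) + (0.679941)(3.3) = -167.56 m.
1° of latitude spans 111100 m, so Δφ = -167.56 / 111100 × 3600 = -5.429″.

Δφ = -5.4″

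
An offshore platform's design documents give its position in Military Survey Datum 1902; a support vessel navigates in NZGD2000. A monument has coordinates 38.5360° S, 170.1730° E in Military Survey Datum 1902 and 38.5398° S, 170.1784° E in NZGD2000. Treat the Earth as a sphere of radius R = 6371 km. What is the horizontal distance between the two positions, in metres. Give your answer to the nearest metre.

Δφ = -38.5398° − -38.5360° = -0.0038°; Δλ = 170.1784° − 170.1730° = +0.0054°.
1° along a meridian = πR/180 = 111195 m.
ΔN = Δφ × 111195 = -422.5 m; ΔE = Δλ × 111195 × cos(-38.5360°) = +0.0054 × 111195 × 0.782217 = 469.7 m.
Distance = √(ΔE² + ΔN²) = √(469.7² + (-422.5)²) = 631.8 m.

632 m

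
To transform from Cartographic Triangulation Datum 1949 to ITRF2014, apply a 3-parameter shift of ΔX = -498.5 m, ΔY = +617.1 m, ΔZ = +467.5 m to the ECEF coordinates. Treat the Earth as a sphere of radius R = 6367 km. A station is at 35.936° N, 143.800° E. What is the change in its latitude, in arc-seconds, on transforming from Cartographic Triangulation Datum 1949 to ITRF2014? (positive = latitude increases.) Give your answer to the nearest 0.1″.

sin φ = 0.586881, cos φ = 0.809673, sin λ = 0.590606, cos λ = -0.806960.
North component: ΔN = −sin φ cos λ·ΔX − sin φ sin λ·ΔY + cos φ·ΔZ = −(0.586881)(-0.806960)(-498.5) − (0.586881)(0.590606)(617.1) + (0.809673)(467.5) = -71.46 m.
1° of latitude spans πR/180 = 111125 m, so Δφ = -71.46 / 111125 × 3600 = -2.315″.

Δφ = -2.3″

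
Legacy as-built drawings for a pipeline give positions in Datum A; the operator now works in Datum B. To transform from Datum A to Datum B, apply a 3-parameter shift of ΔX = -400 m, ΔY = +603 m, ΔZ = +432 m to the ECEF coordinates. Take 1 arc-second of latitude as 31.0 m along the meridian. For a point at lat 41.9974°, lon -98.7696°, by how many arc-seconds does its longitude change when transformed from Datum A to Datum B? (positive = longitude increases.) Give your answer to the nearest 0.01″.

sin φ = 0.669097, cos φ = 0.743175, sin λ = -0.988309, cos λ = -0.152461.
East component: ΔE = −sin λ·ΔX + cos λ·ΔY = −(-0.988309)(-400) + (-0.152461)(603) = -487.26 m.
1° of latitude spans 3600 × 31.00 = 111600 m; at latitude φ, 1° of longitude spans that × cos φ = 82938.4 m, so Δλ = -487.26 / 82938.4 × 3600 = -21.150″.

Δλ = -21.15″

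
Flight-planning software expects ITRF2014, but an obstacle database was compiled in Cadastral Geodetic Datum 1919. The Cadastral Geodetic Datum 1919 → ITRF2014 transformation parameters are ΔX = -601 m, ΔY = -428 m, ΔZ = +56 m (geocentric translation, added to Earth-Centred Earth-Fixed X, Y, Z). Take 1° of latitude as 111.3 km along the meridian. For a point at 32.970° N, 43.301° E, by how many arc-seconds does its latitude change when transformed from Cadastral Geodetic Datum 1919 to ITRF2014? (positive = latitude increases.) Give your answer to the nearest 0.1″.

Δφ = 14.4″

sin φ = 0.544200, cos φ = 0.838956, sin λ = 0.685831, cos λ = 0.727761.
North component: ΔN = −sin φ cos λ·ΔX − sin φ sin λ·ΔY + cos φ·ΔZ = −(0.544200)(0.727761)(-601) − (0.544200)(0.685831)(-428) + (0.838956)(56) = 444.75 m.
1° of latitude spans 111300 m, so Δφ = 444.75 / 111300 × 3600 = 14.385″.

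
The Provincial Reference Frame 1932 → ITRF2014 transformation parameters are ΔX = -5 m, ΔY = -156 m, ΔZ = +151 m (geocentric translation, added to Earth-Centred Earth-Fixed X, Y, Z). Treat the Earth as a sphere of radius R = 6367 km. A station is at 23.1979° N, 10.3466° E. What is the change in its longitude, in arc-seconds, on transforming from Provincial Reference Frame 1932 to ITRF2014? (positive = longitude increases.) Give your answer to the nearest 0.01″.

Δλ = -5.38″

sin φ = 0.393908, cos φ = 0.919150, sin λ = 0.179602, cos λ = 0.983739.
East component: ΔE = −sin λ·ΔX + cos λ·ΔY = −(0.179602)(-5) + (0.983739)(-156) = -152.57 m.
1° of latitude spans πR/180 = 111125 m; at latitude φ, 1° of longitude spans that × cos φ = 102140.6 m, so Δλ = -152.57 / 102140.6 × 3600 = -5.377″.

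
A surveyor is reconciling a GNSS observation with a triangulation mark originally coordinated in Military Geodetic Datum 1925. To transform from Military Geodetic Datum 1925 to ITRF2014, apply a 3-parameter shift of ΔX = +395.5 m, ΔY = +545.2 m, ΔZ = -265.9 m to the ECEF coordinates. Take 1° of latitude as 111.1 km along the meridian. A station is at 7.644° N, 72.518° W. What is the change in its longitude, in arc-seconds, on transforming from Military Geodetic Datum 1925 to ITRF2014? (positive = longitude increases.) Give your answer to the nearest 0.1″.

Δλ = 17.7″

sin φ = 0.133018, cos φ = 0.991114, sin λ = -0.953811, cos λ = 0.300406.
East component: ΔE = −sin λ·ΔX + cos λ·ΔY = −(-0.953811)(395.5) + (0.300406)(545.2) = 541.01 m.
1° of latitude spans 111100 m; at latitude φ, 1° of longitude spans that × cos φ = 110112.7 m, so Δλ = 541.01 / 110112.7 × 3600 = 17.688″.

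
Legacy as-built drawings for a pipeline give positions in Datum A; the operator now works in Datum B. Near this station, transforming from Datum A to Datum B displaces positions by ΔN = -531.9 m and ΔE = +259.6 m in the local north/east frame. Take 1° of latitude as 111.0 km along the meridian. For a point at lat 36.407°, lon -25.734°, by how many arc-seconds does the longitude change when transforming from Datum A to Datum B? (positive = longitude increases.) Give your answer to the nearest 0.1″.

Δλ = 10.5″

At latitude 36.407°, cos φ = 0.804821.
1° of longitude at this latitude = 111.0 × cos φ = 89.34 km, so Δλ = 259.6 / 89335.2 = 0.0029059° = 10.461″.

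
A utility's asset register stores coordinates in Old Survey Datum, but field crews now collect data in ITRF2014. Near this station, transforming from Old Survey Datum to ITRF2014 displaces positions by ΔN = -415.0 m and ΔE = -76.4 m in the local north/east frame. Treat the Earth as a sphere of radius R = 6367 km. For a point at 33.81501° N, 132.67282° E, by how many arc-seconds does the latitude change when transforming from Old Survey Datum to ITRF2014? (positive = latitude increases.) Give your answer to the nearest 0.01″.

Δφ = -13.44″

On a sphere of radius R, 1 rad of latitude = R, so Δφ = ΔN / R = -415.0 / 6367000 = -6.5180e-05 rad = -13.444″.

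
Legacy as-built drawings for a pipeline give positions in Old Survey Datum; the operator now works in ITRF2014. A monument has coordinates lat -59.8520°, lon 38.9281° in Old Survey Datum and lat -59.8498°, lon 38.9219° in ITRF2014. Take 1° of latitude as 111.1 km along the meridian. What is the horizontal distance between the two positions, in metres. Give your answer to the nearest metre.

424 m

Δφ = -59.8498° − -59.8520° = +0.0022°; Δλ = 38.9219° − 38.9281° = -0.0062°.
ΔN = Δφ × 111100 = 244.4 m; ΔE = Δλ × 111100 × cos(-59.8520°) = -0.0062 × 111100 × 0.502235 = -345.9 m.
Distance = √(ΔE² + ΔN²) = √((-345.9)² + 244.4²) = 423.6 m.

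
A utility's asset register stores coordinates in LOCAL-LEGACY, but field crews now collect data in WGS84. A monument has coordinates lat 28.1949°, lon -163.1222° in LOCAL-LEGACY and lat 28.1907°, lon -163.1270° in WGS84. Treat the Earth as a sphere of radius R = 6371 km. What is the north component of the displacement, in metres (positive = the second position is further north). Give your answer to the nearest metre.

Δφ = 28.1907° − 28.1949° = -0.0042°; Δλ = -163.1270° − -163.1222° = -0.0048°.
1° along a meridian = πR/180 = 111195 m.
ΔN = Δφ × 111195 = -467.0 m; ΔE = Δλ × 111195 × cos(28.1949°) = -0.0048 × 111195 × 0.881346 = -470.4 m.

ΔN = -467 m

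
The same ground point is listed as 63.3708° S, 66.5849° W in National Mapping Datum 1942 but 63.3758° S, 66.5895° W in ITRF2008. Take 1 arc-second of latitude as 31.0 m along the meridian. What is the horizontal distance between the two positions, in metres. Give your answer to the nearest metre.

604 m

Δφ = -63.3758° − -63.3708° = -0.0050°; Δλ = -66.5895° − -66.5849° = -0.0046°.
1° of latitude = 3600 × 31.00 = 111600 m.
ΔN = Δφ × 111600 = -558.0 m; ΔE = Δλ × 111600 × cos(-63.3708°) = -0.0046 × 111600 × 0.448215 = -230.1 m.
Distance = √(ΔE² + ΔN²) = √((-230.1)² + (-558.0)²) = 603.6 m.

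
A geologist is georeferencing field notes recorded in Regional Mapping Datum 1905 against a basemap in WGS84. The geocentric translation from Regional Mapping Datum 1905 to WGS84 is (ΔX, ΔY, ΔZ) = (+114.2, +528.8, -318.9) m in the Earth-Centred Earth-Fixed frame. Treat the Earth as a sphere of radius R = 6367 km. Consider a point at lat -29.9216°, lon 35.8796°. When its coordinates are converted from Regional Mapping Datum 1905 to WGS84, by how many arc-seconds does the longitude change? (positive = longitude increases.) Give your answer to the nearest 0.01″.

Δλ = 13.51″

sin φ = -0.498815, cos φ = 0.866709, sin λ = 0.586084, cos λ = 0.810250.
East component: ΔE = −sin λ·ΔX + cos λ·ΔY = −(0.586084)(114.2) + (0.810250)(528.8) = 361.53 m.
1° of latitude spans πR/180 = 111125 m; at latitude φ, 1° of longitude spans that × cos φ = 96313.1 m, so Δλ = 361.53 / 96313.1 × 3600 = 13.513″.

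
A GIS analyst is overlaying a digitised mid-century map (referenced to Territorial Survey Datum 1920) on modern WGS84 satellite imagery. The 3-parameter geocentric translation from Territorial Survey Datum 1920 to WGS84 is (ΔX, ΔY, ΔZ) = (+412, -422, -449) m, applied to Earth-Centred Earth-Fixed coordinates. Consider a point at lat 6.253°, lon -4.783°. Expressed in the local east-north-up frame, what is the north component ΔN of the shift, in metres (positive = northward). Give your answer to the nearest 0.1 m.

ΔN = -494.9 m

At φ = 6.253°, λ = -4.783°: sin φ = 0.108919, cos φ = 0.994051, sin λ = -0.083382, cos λ = 0.996518.
ΔN = −sin φ cos λ·ΔX − sin φ sin λ·ΔY + cos φ·ΔZ = −(0.108919)(0.996518)(412) − (0.108919)(-0.083382)(-422) + (0.994051)(-449) = -494.88 m.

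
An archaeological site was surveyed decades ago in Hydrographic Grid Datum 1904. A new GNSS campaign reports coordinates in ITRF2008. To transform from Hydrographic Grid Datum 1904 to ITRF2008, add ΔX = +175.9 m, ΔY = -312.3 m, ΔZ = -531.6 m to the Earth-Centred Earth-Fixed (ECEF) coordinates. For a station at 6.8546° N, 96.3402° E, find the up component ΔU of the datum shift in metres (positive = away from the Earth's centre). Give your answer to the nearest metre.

The local up (radial) axis is (cos φ cos λ, cos φ sin λ, sin φ), giving ΔU = -19.286 − 308.171 − 63.447 = -390.90 m.

ΔU = -391 m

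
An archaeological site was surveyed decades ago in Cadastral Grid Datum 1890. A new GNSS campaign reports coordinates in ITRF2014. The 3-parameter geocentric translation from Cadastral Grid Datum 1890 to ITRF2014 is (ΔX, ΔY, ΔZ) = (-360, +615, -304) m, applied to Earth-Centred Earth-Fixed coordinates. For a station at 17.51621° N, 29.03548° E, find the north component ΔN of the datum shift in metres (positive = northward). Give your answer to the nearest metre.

The local north axis is (−sin φ cos λ, −sin φ sin λ, cos φ), giving ΔN = 94.734 − 89.838 − 289.904 = -285.01 m.

ΔN = -285 m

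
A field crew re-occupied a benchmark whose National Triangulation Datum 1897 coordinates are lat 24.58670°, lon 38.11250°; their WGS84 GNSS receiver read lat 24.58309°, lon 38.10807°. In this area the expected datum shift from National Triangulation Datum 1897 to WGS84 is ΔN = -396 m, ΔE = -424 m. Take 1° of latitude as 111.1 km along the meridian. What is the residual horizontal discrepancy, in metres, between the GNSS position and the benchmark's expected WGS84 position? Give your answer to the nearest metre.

Observed coordinate differences: Δφ = -0.00361°, Δλ = -0.00443°.
Converting to metres (1° lat = 111100 m, cos φ = 0.909333): observed ΔN = -401.1 m, observed ΔE = -447.5 m.
Subtracting the expected shift leaves a residual of -401.1 − (-396) = -5.1 m north and -447.5 − (-424) = -23.5 m east.
Residual distance = √((-5.1)² + (-23.5)²) = 24.1 m.

24 m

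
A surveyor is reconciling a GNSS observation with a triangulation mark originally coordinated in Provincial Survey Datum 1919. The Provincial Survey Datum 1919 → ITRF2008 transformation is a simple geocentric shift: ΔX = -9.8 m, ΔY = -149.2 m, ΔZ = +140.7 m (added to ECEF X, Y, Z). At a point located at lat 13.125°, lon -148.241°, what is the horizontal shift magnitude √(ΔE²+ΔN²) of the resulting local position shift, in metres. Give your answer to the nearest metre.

169 m

At φ = 13.125°, λ = -148.241°: sin φ = 0.227076, cos φ = 0.973877, sin λ = -0.526347, cos λ = -0.850270.
ΔE = −sin λ·ΔX + cos λ·ΔY = −(-0.526347)·(-9.8) + (-0.850270)·(-149.2) = 121.70 m.
ΔN = −sin φ cos λ·ΔX − sin φ sin λ·ΔY + cos φ·ΔZ = −(0.227076)(-0.850270)(-9.8) − (0.227076)(-0.526347)(-149.2) + (0.973877)(140.7) = 117.30 m.
Horizontal magnitude = √(ΔE² + ΔN²) = √(121.70² + 117.30²) = 169.03 m.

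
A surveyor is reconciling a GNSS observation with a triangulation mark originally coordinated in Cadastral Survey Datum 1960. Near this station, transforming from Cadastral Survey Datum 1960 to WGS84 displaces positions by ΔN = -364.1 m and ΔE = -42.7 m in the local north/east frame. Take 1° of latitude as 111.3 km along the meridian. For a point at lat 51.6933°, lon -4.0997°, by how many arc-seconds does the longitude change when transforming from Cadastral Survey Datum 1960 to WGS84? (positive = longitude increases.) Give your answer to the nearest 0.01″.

At latitude 51.6933°, cos φ = 0.619871.
1° of longitude at this latitude = 111.3 × cos φ = 68.99 km, so Δλ = -42.7 / 68991.6 = -0.0006189° = -2.228″.

Δλ = -2.23″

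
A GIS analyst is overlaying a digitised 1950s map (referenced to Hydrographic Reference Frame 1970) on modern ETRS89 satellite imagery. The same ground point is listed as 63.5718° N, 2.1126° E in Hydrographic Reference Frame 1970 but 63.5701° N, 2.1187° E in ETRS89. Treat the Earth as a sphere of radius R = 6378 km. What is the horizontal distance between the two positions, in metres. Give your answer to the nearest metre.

Δφ = 63.5701° − 63.5718° = -0.0017°; Δλ = 2.1187° − 2.1126° = +0.0061°.
1° along a meridian = πR/180 = 111317 m.
ΔN = Δφ × 111317 = -189.2 m; ΔE = Δλ × 111317 × cos(63.5718°) = +0.0061 × 111317 × 0.445076 = 302.2 m.
Distance = √(ΔE² + ΔN²) = √(302.2² + (-189.2)²) = 356.6 m.

357 m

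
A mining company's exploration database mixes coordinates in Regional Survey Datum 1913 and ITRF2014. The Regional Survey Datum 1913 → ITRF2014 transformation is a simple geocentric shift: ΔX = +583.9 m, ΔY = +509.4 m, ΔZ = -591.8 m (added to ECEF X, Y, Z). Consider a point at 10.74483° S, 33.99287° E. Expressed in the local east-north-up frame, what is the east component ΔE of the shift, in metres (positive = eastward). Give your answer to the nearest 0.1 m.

ΔE = 95.9 m

The local east axis at (φ, λ) is (−sin λ, cos λ, 0), so ΔE = −sin(33.99287°)·583.9 + cos(33.99287°)·509.4 = 95.89 m.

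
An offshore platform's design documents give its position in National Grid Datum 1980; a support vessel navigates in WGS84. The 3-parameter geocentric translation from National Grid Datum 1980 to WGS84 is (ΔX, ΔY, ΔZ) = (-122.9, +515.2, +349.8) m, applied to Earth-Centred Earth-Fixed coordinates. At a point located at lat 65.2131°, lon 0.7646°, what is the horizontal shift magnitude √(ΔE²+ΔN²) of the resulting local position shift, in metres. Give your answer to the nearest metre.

575 m

At φ = 65.2131°, λ = 0.7646°: sin φ = 0.907873, cos φ = 0.419245, sin λ = 0.013344, cos λ = 0.999911.
ΔE = −sin λ·ΔX + cos λ·ΔY = −(0.013344)·(-122.9) + (0.999911)·(515.2) = 516.79 m.
ΔN = −sin φ cos λ·ΔX − sin φ sin λ·ΔY + cos φ·ΔZ = −(0.907873)(0.999911)(-122.9) − (0.907873)(0.013344)(515.2) + (0.419245)(349.8) = 251.98 m.
Horizontal magnitude = √(ΔE² + ΔN²) = √(516.79² + 251.98²) = 574.95 m.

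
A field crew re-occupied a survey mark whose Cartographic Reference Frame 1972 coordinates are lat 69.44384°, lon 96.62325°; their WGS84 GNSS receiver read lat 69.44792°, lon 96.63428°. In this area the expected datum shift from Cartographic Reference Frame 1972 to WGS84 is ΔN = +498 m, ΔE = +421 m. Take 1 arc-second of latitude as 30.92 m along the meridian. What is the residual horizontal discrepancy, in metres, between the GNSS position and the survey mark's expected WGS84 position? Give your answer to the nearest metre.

Observed coordinate differences: Δφ = +0.00408°, Δλ = +0.01103°.
Converting to metres (1° lat = 111312 m, cos φ = 0.351125): observed ΔN = 454.2 m, observed ΔE = 431.1 m.
Subtracting the expected shift leaves a residual of 454.2 − (498) = -43.8 m north and 431.1 − (421) = 10.1 m east.
Residual distance = √((-43.8)² + 10.1²) = 45.0 m.

45 m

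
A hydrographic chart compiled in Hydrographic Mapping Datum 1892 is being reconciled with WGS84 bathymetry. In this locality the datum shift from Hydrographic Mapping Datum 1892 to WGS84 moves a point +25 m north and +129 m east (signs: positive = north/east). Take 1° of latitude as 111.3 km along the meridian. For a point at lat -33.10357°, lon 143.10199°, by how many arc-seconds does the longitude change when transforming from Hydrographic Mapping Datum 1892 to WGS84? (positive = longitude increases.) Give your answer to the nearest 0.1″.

Δλ = 5.0″

At latitude -33.10357°, cos φ = 0.837685.
1° of longitude at this latitude = 111.3 × cos φ = 93.23 km, so Δλ = 129.0 / 93234.3 = 0.0013836° = 4.981″.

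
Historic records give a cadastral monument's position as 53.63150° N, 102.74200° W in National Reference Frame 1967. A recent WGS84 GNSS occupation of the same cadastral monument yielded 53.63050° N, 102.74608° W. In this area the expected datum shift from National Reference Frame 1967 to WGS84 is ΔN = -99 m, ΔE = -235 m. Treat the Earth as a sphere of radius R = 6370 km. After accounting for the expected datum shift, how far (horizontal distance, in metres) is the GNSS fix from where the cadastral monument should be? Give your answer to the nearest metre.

36 m

Observed coordinate differences: Δφ = -0.00100°, Δλ = -0.00408°.
Converting to metres (1° lat = 111177 m, cos φ = 0.592976): observed ΔN = -111.2 m, observed ΔE = -269.0 m.
Subtracting the expected shift leaves a residual of -111.2 − (-99) = -12.2 m north and -269.0 − (-235) = -34.0 m east.
Residual distance = √((-12.2)² + (-34.0)²) = 36.1 m.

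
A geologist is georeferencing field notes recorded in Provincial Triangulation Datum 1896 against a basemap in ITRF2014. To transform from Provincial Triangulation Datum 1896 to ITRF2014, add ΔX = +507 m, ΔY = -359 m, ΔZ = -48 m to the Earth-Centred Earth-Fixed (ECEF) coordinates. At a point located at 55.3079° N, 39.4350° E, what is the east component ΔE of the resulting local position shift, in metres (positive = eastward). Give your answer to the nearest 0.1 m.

The local east axis at (φ, λ) is (−sin λ, cos λ, 0), so ΔE = −sin(39.4350°)·507 + cos(39.4350°)·(-359) = -599.32 m.

ΔE = -599.3 m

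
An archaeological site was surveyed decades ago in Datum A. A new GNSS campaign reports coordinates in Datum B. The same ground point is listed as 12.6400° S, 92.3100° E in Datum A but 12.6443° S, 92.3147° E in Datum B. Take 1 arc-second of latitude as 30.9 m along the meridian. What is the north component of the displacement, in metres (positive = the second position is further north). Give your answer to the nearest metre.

Δφ = -12.6443° − -12.6400° = -0.0043°; Δλ = 92.3147° − 92.3100° = +0.0047°.
1° of latitude = 3600 × 30.90 = 111240 m.
ΔN = Δφ × 111240 = -478.3 m; ΔE = Δλ × 111240 × cos(-12.6400°) = +0.0047 × 111240 × 0.975764 = 510.2 m.

ΔN = -478 m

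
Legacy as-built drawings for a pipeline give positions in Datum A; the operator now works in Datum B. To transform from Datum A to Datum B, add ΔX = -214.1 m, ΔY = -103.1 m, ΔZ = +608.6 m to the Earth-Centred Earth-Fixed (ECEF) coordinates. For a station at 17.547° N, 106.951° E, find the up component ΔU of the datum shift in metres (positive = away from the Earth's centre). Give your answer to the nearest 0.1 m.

ΔU = 149.0 m

The local up (radial) axis is (cos φ cos λ, cos φ sin λ, sin φ), giving ΔU = 59.517 − 94.032 + 183.486 = 148.97 m.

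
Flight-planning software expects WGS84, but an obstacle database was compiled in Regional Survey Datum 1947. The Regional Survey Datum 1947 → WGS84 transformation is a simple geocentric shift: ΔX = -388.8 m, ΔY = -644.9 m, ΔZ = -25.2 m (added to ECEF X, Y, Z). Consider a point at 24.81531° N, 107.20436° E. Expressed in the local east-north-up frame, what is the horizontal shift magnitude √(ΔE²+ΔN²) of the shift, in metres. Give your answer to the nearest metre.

At φ = 24.81531°, λ = 107.20436°: sin φ = 0.419695, cos φ = 0.907665, sin λ = 0.955256, cos λ = -0.295781.
ΔE = −sin λ·ΔX + cos λ·ΔY = −(0.955256)·(-388.8) + (-0.295781)·(-644.9) = 562.15 m.
ΔN = −sin φ cos λ·ΔX − sin φ sin λ·ΔY + cos φ·ΔZ = −(0.419695)(-0.295781)(-388.8) − (0.419695)(0.955256)(-644.9) + (0.907665)(-25.2) = 187.41 m.
Horizontal magnitude = √(ΔE² + ΔN²) = √(562.15² + 187.41²) = 592.57 m.

593 m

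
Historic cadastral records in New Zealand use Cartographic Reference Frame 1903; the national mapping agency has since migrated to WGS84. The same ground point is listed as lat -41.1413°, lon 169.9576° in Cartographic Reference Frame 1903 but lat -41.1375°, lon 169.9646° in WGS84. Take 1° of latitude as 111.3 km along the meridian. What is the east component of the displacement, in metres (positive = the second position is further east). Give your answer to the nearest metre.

Δφ = -41.1375° − -41.1413° = +0.0038°; Δλ = 169.9646° − 169.9576° = +0.0070°.
ΔN = Δφ × 111300 = 422.9 m; ΔE = Δλ × 111300 × cos(-41.1413°) = +0.0070 × 111300 × 0.753089 = 586.7 m.

ΔE = 587 m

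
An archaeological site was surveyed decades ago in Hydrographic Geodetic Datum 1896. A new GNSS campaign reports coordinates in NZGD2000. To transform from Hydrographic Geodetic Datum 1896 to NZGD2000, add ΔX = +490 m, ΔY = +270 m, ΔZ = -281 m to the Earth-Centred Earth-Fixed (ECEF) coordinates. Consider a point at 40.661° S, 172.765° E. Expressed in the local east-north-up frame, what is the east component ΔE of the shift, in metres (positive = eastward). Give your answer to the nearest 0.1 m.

ΔE = -329.6 m

At φ = -40.661°, λ = 172.765°: sin φ = -0.651582, cos φ = 0.758578, sin λ = 0.125939, cos λ = -0.992038.
ΔE = −sin λ·ΔX + cos λ·ΔY = −(0.125939)·(490) + (-0.992038)·(270) = -329.56 m.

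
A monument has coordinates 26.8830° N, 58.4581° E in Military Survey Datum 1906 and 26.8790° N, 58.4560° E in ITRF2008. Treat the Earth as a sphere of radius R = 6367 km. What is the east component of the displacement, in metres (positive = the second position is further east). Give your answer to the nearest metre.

ΔE = -208 m

Δφ = 26.8790° − 26.8830° = -0.0040°; Δλ = 58.4560° − 58.4581° = -0.0021°.
1° along a meridian = πR/180 = 111125 m.
ΔN = Δφ × 111125 = -444.5 m; ΔE = Δλ × 111125 × cos(26.8830°) = -0.0021 × 111125 × 0.891932 = -208.1 m.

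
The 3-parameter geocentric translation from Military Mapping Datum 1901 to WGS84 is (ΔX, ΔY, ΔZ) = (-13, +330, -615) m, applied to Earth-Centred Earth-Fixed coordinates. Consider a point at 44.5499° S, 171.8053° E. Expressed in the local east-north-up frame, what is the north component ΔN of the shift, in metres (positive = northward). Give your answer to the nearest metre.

ΔN = -396 m

The local north axis is (−sin φ cos λ, −sin φ sin λ, cos φ), giving ΔN = 9.027 + 32.998 − 438.273 = -396.25 m.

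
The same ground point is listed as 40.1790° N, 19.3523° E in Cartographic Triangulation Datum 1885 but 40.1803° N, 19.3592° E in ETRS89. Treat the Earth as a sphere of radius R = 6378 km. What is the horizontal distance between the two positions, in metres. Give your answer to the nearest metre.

604 m

Δφ = 40.1803° − 40.1790° = +0.0013°; Δλ = 19.3592° − 19.3523° = +0.0069°.
1° along a meridian = πR/180 = 111317 m.
ΔN = Δφ × 111317 = 144.7 m; ΔE = Δλ × 111317 × cos(40.1790°) = +0.0069 × 111317 × 0.764033 = 586.8 m.
Distance = √(ΔE² + ΔN²) = √(586.8² + 144.7²) = 604.4 m.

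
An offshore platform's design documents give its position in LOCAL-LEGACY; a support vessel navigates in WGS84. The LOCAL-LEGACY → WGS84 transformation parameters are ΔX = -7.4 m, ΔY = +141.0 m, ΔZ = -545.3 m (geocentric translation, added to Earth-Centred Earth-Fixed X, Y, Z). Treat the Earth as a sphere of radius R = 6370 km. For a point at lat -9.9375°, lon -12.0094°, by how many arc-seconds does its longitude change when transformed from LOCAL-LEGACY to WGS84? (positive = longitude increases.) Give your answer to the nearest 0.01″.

Δλ = 4.48″

sin φ = -0.172574, cos φ = 0.984997, sin λ = -0.208072, cos λ = 0.978113.
East component: ΔE = −sin λ·ΔX + cos λ·ΔY = −(-0.208072)(-7.4) + (0.978113)(141.0) = 136.37 m.
1° of latitude spans πR/180 = 111177 m; at latitude φ, 1° of longitude spans that × cos φ = 109509.4 m, so Δλ = 136.37 / 109509.4 × 3600 = 4.483″.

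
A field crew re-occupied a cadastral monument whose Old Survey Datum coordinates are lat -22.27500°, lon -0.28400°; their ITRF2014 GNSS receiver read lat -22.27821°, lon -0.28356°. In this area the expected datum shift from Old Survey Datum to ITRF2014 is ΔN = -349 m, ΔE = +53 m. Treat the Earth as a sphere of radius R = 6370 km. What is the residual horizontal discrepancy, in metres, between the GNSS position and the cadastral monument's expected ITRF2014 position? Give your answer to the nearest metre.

11 m

Observed coordinate differences: Δφ = -0.00321°, Δλ = +0.00044°.
Converting to metres (1° lat = 111177 m, cos φ = 0.925375): observed ΔN = -356.9 m, observed ΔE = 45.3 m.
Subtracting the expected shift leaves a residual of -356.9 − (-349) = -7.9 m north and 45.3 − (53) = -7.7 m east.
Residual distance = √((-7.9)² + (-7.7)²) = 11.0 m.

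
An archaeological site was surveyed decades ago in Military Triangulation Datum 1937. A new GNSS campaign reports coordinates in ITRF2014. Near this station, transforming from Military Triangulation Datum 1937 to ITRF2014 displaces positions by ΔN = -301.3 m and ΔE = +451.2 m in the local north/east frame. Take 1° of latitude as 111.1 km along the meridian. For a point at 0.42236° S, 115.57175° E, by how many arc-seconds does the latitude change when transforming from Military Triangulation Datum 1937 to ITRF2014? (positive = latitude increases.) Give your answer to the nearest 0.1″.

1° of latitude = 111.1 km, so Δφ = -301.3 / 111100 = -0.0027120° = -9.763″.

Δφ = -9.8″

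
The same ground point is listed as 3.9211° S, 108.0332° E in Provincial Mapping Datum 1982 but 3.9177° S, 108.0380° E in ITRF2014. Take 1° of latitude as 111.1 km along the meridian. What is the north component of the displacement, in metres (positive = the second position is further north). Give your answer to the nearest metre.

ΔN = 378 m

Δφ = -3.9177° − -3.9211° = +0.0034°; Δλ = 108.0380° − 108.0332° = +0.0048°.
ΔN = Δφ × 111100 = 377.7 m; ΔE = Δλ × 111100 × cos(-3.9211°) = +0.0048 × 111100 × 0.997659 = 532.0 m.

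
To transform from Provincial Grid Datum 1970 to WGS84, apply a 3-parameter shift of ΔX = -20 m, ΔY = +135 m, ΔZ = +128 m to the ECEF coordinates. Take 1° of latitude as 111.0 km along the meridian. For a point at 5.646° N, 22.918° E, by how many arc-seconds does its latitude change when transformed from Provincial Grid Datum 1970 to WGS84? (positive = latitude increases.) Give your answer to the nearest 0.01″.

sin φ = 0.098382, cos φ = 0.995149, sin λ = 0.389413, cos λ = 0.921063.
North component: ΔN = −sin φ cos λ·ΔX − sin φ sin λ·ΔY + cos φ·ΔZ = −(0.098382)(0.921063)(-20) − (0.098382)(0.389413)(135) + (0.995149)(128) = 124.02 m.
1° of latitude spans 111000 m, so Δφ = 124.02 / 111000 × 3600 = 4.022″.

Δφ = 4.02″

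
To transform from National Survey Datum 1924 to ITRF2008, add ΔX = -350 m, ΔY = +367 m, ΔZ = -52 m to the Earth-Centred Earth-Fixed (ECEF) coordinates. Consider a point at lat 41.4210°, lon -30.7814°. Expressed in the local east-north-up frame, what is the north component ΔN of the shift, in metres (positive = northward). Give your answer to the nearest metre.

ΔN = 284 m

At φ = 41.4210°, λ = -30.7814°: sin φ = 0.661587, cos φ = 0.749869, sin λ = -0.511764, cos λ = 0.859126.
ΔN = −sin φ cos λ·ΔX − sin φ sin λ·ΔY + cos φ·ΔZ = −(0.661587)(0.859126)(-350) − (0.661587)(-0.511764)(367) + (0.749869)(-52) = 284.20 m.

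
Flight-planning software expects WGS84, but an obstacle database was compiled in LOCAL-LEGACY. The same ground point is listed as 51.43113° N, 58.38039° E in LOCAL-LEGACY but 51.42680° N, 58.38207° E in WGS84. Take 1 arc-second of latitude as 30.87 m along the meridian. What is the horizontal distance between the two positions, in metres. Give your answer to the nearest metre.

Δφ = 51.42680° − 51.43113° = -0.00433°; Δλ = 58.38207° − 58.38039° = +0.00168°.
1° of latitude = 3600 × 30.87 = 111132 m.
ΔN = Δφ × 111132 = -481.2 m; ΔE = Δλ × 111132 × cos(51.43113°) = +0.00168 × 111132 × 0.623455 = 116.4 m.
Distance = √(ΔE² + ΔN²) = √(116.4² + (-481.2)²) = 495.1 m.

495 m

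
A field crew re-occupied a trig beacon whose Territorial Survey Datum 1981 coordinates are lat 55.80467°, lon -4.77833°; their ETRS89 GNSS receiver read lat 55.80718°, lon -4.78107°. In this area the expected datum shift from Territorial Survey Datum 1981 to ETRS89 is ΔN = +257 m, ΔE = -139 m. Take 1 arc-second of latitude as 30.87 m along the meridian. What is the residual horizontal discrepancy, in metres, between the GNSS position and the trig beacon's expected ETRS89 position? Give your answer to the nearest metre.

39 m

Observed coordinate differences: Δφ = +0.00251°, Δλ = -0.00274°.
Converting to metres (1° lat = 111132 m, cos φ = 0.562016): observed ΔN = 278.9 m, observed ΔE = -171.1 m.
Subtracting the expected shift leaves a residual of 278.9 − (257) = 21.9 m north and -171.1 − (-139) = -32.1 m east.
Residual distance = √(21.9² + (-32.1)²) = 38.9 m.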